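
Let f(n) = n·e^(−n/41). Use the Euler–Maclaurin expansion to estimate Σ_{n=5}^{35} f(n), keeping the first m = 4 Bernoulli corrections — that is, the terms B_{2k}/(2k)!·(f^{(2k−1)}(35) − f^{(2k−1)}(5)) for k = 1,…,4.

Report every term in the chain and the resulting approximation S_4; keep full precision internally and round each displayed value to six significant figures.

∫_5^35 x·e^(−x/41) dx evaluates to 342.510.
½[f(5) + f(35)] = ½[4.42596 + 14.9049] = 9.66543.
Integral + boundary = 352.175.
Order-1 term: 1/12 · (0.0623201 − 0.777241) = -0.0595768.
After k=1: 352.116.
Order-2 term: −1/720 · (0.000543741 − 0.00151554) = 1.34972e-06.
After k=2: 352.116.
Order-3 term: 1/30240 · (6.24871e-07 − 1.52809e-06) = -2.98682e-11.
After k=3: 352.116.
Order-4 term: −1/1209600 · (5.51029e-10 − 1.28174e-09) = 6.04092e-16.

S_4 ≈ 352.116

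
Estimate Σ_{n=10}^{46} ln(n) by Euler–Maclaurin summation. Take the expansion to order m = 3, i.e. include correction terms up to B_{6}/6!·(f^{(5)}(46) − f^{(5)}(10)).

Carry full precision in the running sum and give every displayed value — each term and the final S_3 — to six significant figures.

S_3 ≈ 120.151

∫_10^46 ln(x) dx evaluates to 117.092.
Endpoint term: (f(10) + f(46))/2 = (2.30259 + 3.82864)/2 = 3.06561.
Running total after boundary: 120.157.
k=1: B_{2}/(2)! × [f^{(1)}(46) − f^{(1)}(10)] = 1/12 × (0.0217391 − 0.100000) = -0.00652174.
Running total after k=1: 120.151.
k=2: B_{4}/(4)! × [f^{(3)}(46) − f^{(3)}(10)] = −1/720 × (2.05474e-05 − 0.00200000) = 2.74924e-06.
Running total after k=2: 120.151.
k=3: B_{6}/(6)! × [f^{(5)}(46) − f^{(5)}(10)] = 1/30240 × (1.16526e-07 − 0.000240000) = -7.93265e-09.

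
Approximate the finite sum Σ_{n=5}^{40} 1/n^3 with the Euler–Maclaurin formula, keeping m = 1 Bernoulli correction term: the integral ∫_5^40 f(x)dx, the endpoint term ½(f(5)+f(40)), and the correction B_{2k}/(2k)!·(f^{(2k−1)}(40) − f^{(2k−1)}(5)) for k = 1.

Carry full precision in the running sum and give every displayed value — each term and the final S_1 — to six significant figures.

Integral: ∫_5^40 1/x^3 dx = 0.0196875.
Boundary: ½(f(5) + f(40)) = ½(0.00800000 + 1.56250e-05) = 0.00400781.
Integral + boundary = 0.0236953.
Correction k=1: B_{2}/2! · (f^{(1)}(40) − f^{(1)}(5)) = 1/12 · (-1.17187e-06 − (-0.00480000)) = 0.000399902.

S_1 ≈ 0.0240952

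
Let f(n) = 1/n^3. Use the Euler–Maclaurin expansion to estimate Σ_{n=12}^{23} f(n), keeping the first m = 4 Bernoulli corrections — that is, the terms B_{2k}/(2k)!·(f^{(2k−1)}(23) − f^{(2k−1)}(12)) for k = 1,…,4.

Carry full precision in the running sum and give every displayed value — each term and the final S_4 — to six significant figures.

S_4 ≈ 0.00286863

Integral: ∫_12^23 1/x^3 dx = 0.00252704.
Boundary: ½(f(12) + f(23)) = ½(0.000578704 + 8.21895e-05) = 0.000330447.
Integral + boundary = 0.00285749.
k=1: B_{2}/(2)! × [f^{(1)}(23) − f^{(1)}(12)] = 1/12 × (-1.07204e-05 − (-0.000144676)) = 1.11630e-05.
Running total after k=1: 0.00286865.
k=2: B_{4}/(4)! × [f^{(3)}(23) − f^{(3)}(12)] = −1/720 × (-4.05307e-07 − (-2.00939e-05)) = -2.73452e-08.
Running total after k=2: 0.00286862.
k=3: B_{6}/(6)! × [f^{(5)}(23) − f^{(5)}(12)] = 1/30240 × (-3.21794e-08 − (-5.86071e-06)) = 1.92743e-10.
Running total after k=3: 0.00286863.
k=4: B_{8}/(8)! × [f^{(7)}(23) − f^{(7)}(12)] = −1/1209600 × (-4.37980e-09 − (-2.93036e-06)) = -2.41896e-12.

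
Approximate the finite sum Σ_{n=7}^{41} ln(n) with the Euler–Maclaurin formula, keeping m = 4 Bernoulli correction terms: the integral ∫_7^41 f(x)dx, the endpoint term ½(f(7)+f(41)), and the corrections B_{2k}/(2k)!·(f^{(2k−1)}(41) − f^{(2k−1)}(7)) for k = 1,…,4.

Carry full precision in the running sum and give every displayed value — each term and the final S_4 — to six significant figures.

S_4 ≈ 107.455

∫_7^41 ln(x) dx evaluates to 104.635.
Endpoint term: (f(7) + f(41))/2 = (1.94591 + 3.71357)/2 = 2.82974.
Integral + boundary = 107.465.
Correction k=1: B_{2}/2! · (f^{(1)}(41) − f^{(1)}(7)) = 1/12 · (0.0243902 − 0.142857) = -0.00987224.
Partial sum through k=1: 107.455.
Correction k=2: B_{4}/4! · (f^{(3)}(41) − f^{(3)}(7)) = −1/720 · (2.90187e-05 − 0.00583090) = 8.05817e-06.
Partial sum through k=2: 107.455.
Correction k=3: B_{6}/6! · (f^{(5)}(41) − f^{(5)}(7)) = 1/30240 · (2.07153e-07 − 0.00142798) = -4.72146e-08.
Partial sum through k=3: 107.455.
Correction k=4: B_{8}/8! · (f^{(7)}(41) − f^{(7)}(7)) = −1/1209600 · (3.69697e-09 − 0.000874271) = 7.22774e-10.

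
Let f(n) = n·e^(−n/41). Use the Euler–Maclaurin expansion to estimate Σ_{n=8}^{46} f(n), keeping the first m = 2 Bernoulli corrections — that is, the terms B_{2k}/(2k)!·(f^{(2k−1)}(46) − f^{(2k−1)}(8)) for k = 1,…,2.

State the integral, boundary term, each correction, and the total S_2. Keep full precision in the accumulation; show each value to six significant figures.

S_2 ≈ 502.024

The integral term ∫_8^46 x·e^(−x/41) dx = 491.302.
½[f(8) + f(46)] = ½[6.58187 + 14.9796] = 10.7807.
Running total after boundary: 502.083.
Correction k=1: B_{2}/2! · (f^{(1)}(46) − f^{(1)}(8)) = 1/12 · (-0.0397127 − 0.662201) = -0.0584928.
Partial sum through k=1: 502.024.
Correction k=2: B_{4}/4! · (f^{(3)}(46) − f^{(3)}(8)) = −1/720 · (0.000363816 − 0.00137280) = 1.40136e-06.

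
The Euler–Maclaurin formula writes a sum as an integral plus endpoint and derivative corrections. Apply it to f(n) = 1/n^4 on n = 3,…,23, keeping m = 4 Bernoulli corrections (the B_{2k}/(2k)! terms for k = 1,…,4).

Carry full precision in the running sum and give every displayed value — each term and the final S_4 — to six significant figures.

S_4 ≈ 0.0197969

∫_3^23 1/x^4 dx evaluates to 0.0123183.
½[f(3) + f(23)] = ½[0.0123457 + 3.57346e-06] = 0.00617463.
Integral + boundary = 0.0184929.
k=1: B_{2}/(2)! × [f^{(1)}(23) − f^{(1)}(3)] = 1/12 × (-6.21471e-07 − (-0.0164609)) = 0.00137169.
Running total after k=1: 0.0198646.
k=2: B_{4}/(4)! × [f^{(3)}(23) − f^{(3)}(3)] = −1/720 × (-3.52441e-08 − (-0.0548697)) = -7.62078e-05.
Running total after k=2: 0.0197884.
k=3: B_{6}/(6)! × [f^{(5)}(23) − f^{(5)}(3)] = 1/30240 × (-3.73094e-09 − (-0.341411)) = 1.12901e-05.
Running total after k=3: 0.0197997.
k=4: B_{8}/(8)! × [f^{(7)}(23) − f^{(7)}(3)] = −1/1209600 × (-6.34754e-10 − (-3.41411)) = -2.82251e-06.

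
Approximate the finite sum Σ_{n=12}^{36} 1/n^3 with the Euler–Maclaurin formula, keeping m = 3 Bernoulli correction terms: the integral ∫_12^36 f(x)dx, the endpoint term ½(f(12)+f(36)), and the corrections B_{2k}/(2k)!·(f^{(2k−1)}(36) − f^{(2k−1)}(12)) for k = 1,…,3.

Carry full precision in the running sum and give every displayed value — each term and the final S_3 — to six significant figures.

The integral term ∫_12^36 1/x^3 dx = 0.00308642.
½[f(12) + f(36)] = ½[0.000578704 + 2.14335e-05] = 0.000300069.
So far: 0.00338649.
Order-1 term: 1/12 · (-1.78612e-06 − (-0.000144676)) = 1.19075e-05.
After k=1: 0.00339840.
Order-2 term: −1/720 · (-2.75636e-08 − (-2.00939e-05)) = -2.78699e-08.
After k=2: 0.00339837.
Order-3 term: 1/30240 · (-8.93265e-10 − (-5.86071e-06)) = 1.93777e-10.

S_3 ≈ 0.00339837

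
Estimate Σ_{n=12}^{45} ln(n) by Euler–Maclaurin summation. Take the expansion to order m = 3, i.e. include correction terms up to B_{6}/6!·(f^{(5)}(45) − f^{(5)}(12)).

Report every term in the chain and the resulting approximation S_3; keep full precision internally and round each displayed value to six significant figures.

∫_12^45 ln(x) dx evaluates to 108.481.
Boundary: ½(f(12) + f(45)) = ½(2.48491 + 3.80666) = 3.14578.
Integral + boundary = 111.627.
Correction k=1: B_{2}/2! · (f^{(1)}(45) − f^{(1)}(12)) = 1/12 · (0.0222222 − 0.0833333) = -0.00509259.
After k=1: 111.622.
Correction k=2: B_{4}/4! · (f^{(3)}(45) − f^{(3)}(12)) = −1/720 · (2.19479e-05 − 0.00115741) = 1.57703e-06.
After k=2: 111.622.
Correction k=3: B_{6}/6! · (f^{(5)}(45) − f^{(5)}(12)) = 1/30240 · (1.30061e-07 − 9.64506e-05) = -3.18520e-09.

S_3 ≈ 111.622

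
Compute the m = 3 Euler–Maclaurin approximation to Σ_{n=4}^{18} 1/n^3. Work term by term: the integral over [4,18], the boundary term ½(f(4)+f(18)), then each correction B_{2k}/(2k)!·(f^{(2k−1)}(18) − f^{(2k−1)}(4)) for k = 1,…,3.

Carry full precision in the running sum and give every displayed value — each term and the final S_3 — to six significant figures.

Integral: ∫_4^18 1/x^3 dx = 0.0297068.
Boundary: ½(f(4) + f(18)) = ½(0.0156250 + 0.000171468) = 0.00789823.
Running total after boundary: 0.0376050.
Order-1 term: 1/12 · (-2.85780e-05 − (-0.0117188)) = 0.000974181.
Running total after k=1: 0.0385792.
Order-2 term: −1/720 · (-1.76407e-06 − (-0.0146484)) = -2.03426e-05.
Running total after k=2: 0.0385589.
Order-3 term: 1/30240 · (-2.28676e-07 − (-0.0384521)) = 1.27156e-06.

S_3 ≈ 0.0385601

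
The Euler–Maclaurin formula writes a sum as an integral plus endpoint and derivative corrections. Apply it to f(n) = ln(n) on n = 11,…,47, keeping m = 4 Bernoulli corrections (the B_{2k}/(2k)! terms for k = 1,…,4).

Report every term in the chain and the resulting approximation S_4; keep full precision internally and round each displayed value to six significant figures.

Integral: ∫_11^47 ln(x) dx = 118.580.
½[f(11) + f(47)] = ½[2.39790 + 3.85015] = 3.12402.
So far: 121.704.
Order-1 term: 1/12 · (0.0212766 − 0.0909091) = -0.00580271.
Running total after k=1: 121.698.
Order-2 term: −1/720 · (1.92636e-05 − 0.00150263) = 2.06023e-06.
Running total after k=2: 121.698.
Order-3 term: 1/30240 · (1.04646e-07 − 0.000149021) = -4.92449e-09.
Running total after k=3: 121.698.
Order-4 term: −1/1209600 · (1.42117e-09 − 3.69474e-05) = 3.05440e-11.

S_4 ≈ 121.698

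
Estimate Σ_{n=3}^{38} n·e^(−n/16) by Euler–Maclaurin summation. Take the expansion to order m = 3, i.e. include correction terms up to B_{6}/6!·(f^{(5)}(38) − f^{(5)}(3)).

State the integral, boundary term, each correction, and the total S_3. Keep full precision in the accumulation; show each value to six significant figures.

S_3 ≈ 174.604

∫_3^38 x·e^(−x/16) dx evaluates to 171.660.
Endpoint term: (f(3) + f(38))/2 = (2.48709 + 3.53455)/2 = 3.01082.
So far: 174.671.
Correction k=1: B_{2}/2! · (f^{(1)}(38) − f^{(1)}(3)) = 1/12 · (-0.127895 − 0.673586) = -0.0667901.
After k=1: 174.604.
Correction k=2: B_{4}/4! · (f^{(3)}(38) − f^{(3)}(3)) = −1/720 · (0.000227086 − 0.00910799) = 1.23346e-05.
After k=2: 174.604.
Correction k=3: B_{6}/6! · (f^{(5)}(38) − f^{(5)}(3)) = 1/30240 · (3.72563e-06 − 6.08780e-05) = -1.88996e-09.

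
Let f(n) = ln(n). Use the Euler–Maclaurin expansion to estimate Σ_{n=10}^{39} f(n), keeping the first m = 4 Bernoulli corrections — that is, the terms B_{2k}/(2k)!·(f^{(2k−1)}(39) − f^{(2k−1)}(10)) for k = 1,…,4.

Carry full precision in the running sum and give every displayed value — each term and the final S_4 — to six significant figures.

∫_10^39 ln(x) dx evaluates to 90.8531.
½[f(10) + f(39)] = ½[2.30259 + 3.66356] = 2.98307.
So far: 93.8361.
Order-1 term: 1/12 · (0.0256410 − 0.100000) = -0.00619658.
Partial sum through k=1: 93.8299.
Order-2 term: −1/720 · (3.37160e-05 − 0.00200000) = 2.73095e-06.
Partial sum through k=2: 93.8299.
Order-3 term: 1/30240 · (2.66004e-07 − 0.000240000) = -7.92771e-09.
Partial sum through k=3: 93.8299.
Order-4 term: −1/1209600 · (5.24663e-09 − 7.20000e-05) = 5.95195e-11.

S_4 ≈ 93.8299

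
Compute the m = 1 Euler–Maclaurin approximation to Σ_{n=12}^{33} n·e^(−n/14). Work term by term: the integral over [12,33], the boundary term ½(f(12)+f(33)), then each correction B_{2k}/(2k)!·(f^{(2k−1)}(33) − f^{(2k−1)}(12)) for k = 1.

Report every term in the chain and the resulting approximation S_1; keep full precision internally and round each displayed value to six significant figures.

Integral: ∫_12^33 x·e^(−x/14) dx = 92.1654.
Boundary: ½(f(12) + f(33)) = ½(5.09247 + 3.12478) = 4.10863.
So far: 96.2741.
k=1: B_{2}/(2)! × [f^{(1)}(33) − f^{(1)}(12)] = 1/12 × (-0.128508 − 0.0606247) = -0.0157611.

S_1 ≈ 96.2583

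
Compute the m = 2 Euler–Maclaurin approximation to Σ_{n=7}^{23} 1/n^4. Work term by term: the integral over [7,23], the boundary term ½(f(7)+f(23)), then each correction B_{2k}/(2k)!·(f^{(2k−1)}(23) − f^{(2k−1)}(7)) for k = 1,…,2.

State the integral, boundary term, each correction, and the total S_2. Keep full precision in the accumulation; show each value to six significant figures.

S_2 ≈ 0.00117403

∫_7^23 1/x^4 dx evaluates to 0.000944421.
½[f(7) + f(23)] = ½[0.000416493 + 3.57346e-06] = 0.000210033.
So far: 0.00115445.
Correction k=1: B_{2}/2! · (f^{(1)}(23) − f^{(1)}(7)) = 1/12 · (-6.21471e-07 − (-0.000237996)) = 1.97812e-05.
Partial sum through k=1: 0.00117424.
Correction k=2: B_{4}/4! · (f^{(3)}(23) − f^{(3)}(7)) = −1/720 · (-3.52441e-08 − (-0.000145712)) = -2.02329e-07.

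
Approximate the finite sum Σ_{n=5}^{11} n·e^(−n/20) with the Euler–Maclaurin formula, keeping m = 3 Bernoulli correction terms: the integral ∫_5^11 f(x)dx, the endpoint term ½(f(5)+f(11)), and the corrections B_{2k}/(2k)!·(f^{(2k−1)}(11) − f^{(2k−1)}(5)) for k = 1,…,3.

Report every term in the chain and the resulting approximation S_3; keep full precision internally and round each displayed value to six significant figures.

∫_5^11 x·e^(−x/20) dx evaluates to 31.6915.
Endpoint term: (f(5) + f(11))/2 = (3.89400 + 6.34645)/2 = 5.12023.
Running total after boundary: 36.8117.
k=1: B_{2}/(2)! × [f^{(1)}(11) − f^{(1)}(5)] = 1/12 × (0.259627 − 0.584101) = -0.0270394.
After k=1: 36.7847.
k=2: B_{4}/(4)! × [f^{(3)}(11) − f^{(3)}(5)] = −1/720 × (0.00353382 − 0.00535426) = 2.52839e-06.
After k=2: 36.7847.
k=3: B_{6}/(6)! × [f^{(5)}(11) − f^{(5)}(5)] = 1/30240 × (1.60464e-05 − 2.31206e-05) = -2.33936e-10.

S_3 ≈ 36.7847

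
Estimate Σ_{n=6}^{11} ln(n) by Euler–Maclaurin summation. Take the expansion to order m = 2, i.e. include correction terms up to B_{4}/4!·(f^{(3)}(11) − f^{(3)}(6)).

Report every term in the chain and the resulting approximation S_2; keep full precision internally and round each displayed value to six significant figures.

∫_6^11 ln(x) dx evaluates to 10.6263.
½[f(6) + f(11)] = ½[1.79176 + 2.39790] = 2.09483.
Integral + boundary = 12.7211.
Correction k=1: B_{2}/2! · (f^{(1)}(11) − f^{(1)}(6)) = 1/12 · (0.0909091 − 0.166667) = -0.00631313.
After k=1: 12.7148.
Correction k=2: B_{4}/4! · (f^{(3)}(11) − f^{(3)}(6)) = −1/720 · (0.00150263 − 0.00925926) = 1.07731e-05.

S_2 ≈ 12.7148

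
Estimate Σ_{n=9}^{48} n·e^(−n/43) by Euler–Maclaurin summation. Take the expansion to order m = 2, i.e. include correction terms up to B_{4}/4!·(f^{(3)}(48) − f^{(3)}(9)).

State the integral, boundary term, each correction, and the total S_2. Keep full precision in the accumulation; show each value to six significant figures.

The integral term ∫_9^48 x·e^(−x/43) dx = 532.239.
Endpoint term: (f(9) + f(48))/2 = (7.30035 + 15.7198)/2 = 11.5101.
Running total after boundary: 543.749.
Correction k=1: B_{2}/2! · (f^{(1)}(48) − f^{(1)}(9)) = 1/12 · (-0.0380809 − 0.641374) = -0.0566213.
After k=1: 543.692.
Correction k=2: B_{4}/4! · (f^{(3)}(48) − f^{(3)}(9)) = −1/720 · (0.000333646 − 0.00122427) = 1.23698e-06.

S_2 ≈ 543.692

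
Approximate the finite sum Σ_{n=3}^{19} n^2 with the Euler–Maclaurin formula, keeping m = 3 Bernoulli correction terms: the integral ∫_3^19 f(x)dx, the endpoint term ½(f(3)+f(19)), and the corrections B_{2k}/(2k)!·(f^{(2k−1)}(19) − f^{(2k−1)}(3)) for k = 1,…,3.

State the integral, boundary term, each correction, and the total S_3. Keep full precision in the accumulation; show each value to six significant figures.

Integral: ∫_3^19 x^2 dx = 2277.33.
Endpoint term: (f(3) + f(19))/2 = (9.00000 + 361.000)/2 = 185.000.
Integral + boundary = 2462.33.
Correction k=1: B_{2}/2! · (f^{(1)}(19) − f^{(1)}(3)) = 1/12 · (38.0000 − 6.00000) = 2.66667.
After k=1: 2465.00.
Correction k=2: B_{4}/4! · (f^{(3)}(19) − f^{(3)}(3)) = −1/720 · (0.00000 − 0.00000) = 0.00000.
After k=2: 2465.00.
Correction k=3: B_{6}/6! · (f^{(5)}(19) − f^{(5)}(3)) = 1/30240 · (0.00000 − 0.00000) = 0.00000.

S_3 ≈ 2465.00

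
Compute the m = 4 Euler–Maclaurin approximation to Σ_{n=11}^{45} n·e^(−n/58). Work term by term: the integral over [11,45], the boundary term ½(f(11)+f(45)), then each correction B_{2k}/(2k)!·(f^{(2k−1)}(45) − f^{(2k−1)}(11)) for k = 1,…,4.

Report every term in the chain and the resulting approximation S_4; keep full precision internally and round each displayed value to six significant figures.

S_4 ≈ 575.619

Integral: ∫_11^45 x·e^(−x/58) dx = 560.759.
½[f(11) + f(45)] = ½[9.09969 + 20.7138] = 14.9067.
So far: 575.666.
Correction k=1: B_{2}/2! · (f^{(1)}(45) − f^{(1)}(11)) = 1/12 · (0.103172 − 0.670353) = -0.0472651.
After k=1: 575.619.
Correction k=2: B_{4}/4! · (f^{(3)}(45) − f^{(3)}(11)) = −1/720 · (0.000304336 − 0.000691094) = 5.37165e-07.
After k=2: 575.619.
Correction k=3: B_{6}/6! · (f^{(5)}(45) − f^{(5)}(11)) = 1/30240 · (1.71820e-07 − 3.51640e-07) = -5.94643e-12.
After k=3: 575.619.
Correction k=4: B_{8}/8! · (f^{(7)}(45) − f^{(7)}(11)) = −1/1209600 · (7.52590e-11 − 1.47991e-10) = 6.01288e-17.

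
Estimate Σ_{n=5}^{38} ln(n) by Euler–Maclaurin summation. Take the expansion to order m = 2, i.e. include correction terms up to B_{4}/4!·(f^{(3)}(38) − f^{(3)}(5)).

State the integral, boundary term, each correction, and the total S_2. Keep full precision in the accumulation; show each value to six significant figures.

The integral term ∫_5^38 ln(x) dx = 97.1811.
Endpoint term: (f(5) + f(38))/2 = (1.60944 + 3.63759)/2 = 2.62351.
So far: 99.8046.
Order-1 term: 1/12 · (0.0263158 − 0.200000) = -0.0144737.
After k=1: 99.7901.
Order-2 term: −1/720 · (3.64485e-05 − 0.0160000) = 2.21716e-05.

S_2 ≈ 99.7901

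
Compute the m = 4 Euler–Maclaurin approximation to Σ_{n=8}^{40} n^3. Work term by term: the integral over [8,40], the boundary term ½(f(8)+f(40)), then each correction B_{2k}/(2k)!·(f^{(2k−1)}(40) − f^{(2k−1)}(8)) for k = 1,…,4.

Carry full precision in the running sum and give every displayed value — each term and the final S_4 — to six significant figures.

The integral term ∫_8^40 x^3 dx = 638976.
Endpoint term: (f(8) + f(40))/2 = (512.000 + 64000.0)/2 = 32256.0.
Running total after boundary: 671232.
Correction k=1: B_{2}/2! · (f^{(1)}(40) − f^{(1)}(8)) = 1/12 · (4800.00 − 192.000) = 384.000.
After k=1: 671616.
Correction k=2: B_{4}/4! · (f^{(3)}(40) − f^{(3)}(8)) = −1/720 · (6.00000 − 6.00000) = 0.00000.
After k=2: 671616.
Correction k=3: B_{6}/6! · (f^{(5)}(40) − f^{(5)}(8)) = 1/30240 · (0.00000 − 0.00000) = 0.00000.
After k=3: 671616.
Correction k=4: B_{8}/8! · (f^{(7)}(40) − f^{(7)}(8)) = −1/1209600 · (0.00000 − 0.00000) = 0.00000.

S_4 ≈ 671616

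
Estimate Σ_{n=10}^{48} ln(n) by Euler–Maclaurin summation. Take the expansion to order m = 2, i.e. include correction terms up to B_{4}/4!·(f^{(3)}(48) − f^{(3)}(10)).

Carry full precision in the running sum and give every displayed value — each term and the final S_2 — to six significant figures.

S_2 ≈ 127.872

The integral term ∫_10^48 ln(x) dx = 124.792.
½[f(10) + f(48)] = ½[2.30259 + 3.87120] = 3.08689.
Integral + boundary = 127.879.
Correction k=1: B_{2}/2! · (f^{(1)}(48) − f^{(1)}(10)) = 1/12 · (0.0208333 − 0.100000) = -0.00659722.
Partial sum through k=1: 127.872.
Correction k=2: B_{4}/4! · (f^{(3)}(48) − f^{(3)}(10)) = −1/720 · (1.80845e-05 − 0.00200000) = 2.75266e-06.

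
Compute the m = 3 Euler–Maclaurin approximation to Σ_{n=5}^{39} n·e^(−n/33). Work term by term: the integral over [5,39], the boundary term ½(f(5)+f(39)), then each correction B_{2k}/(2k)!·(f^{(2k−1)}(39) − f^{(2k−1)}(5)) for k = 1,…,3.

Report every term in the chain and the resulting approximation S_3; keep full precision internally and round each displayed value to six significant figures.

S_3 ≈ 356.990

∫_5^39 x·e^(−x/33) dx evaluates to 348.926.
Boundary: ½(f(5) + f(39)) = ½(4.29702 + 11.9621) = 8.12956.
So far: 357.055.
Correction k=1: B_{2}/2! · (f^{(1)}(39) − f^{(1)}(5)) = 1/12 · (-0.0557674 − 0.729192) = -0.0654133.
Running total after k=1: 356.990.
Correction k=2: B_{4}/4! · (f^{(3)}(39) − f^{(3)}(5)) = −1/720 · (0.000512097 − 0.00224794) = 2.41089e-06.
Running total after k=2: 356.990.
Correction k=3: B_{6}/6! · (f^{(5)}(39) − f^{(5)}(5)) = 1/30240 · (9.87515e-07 − 3.51357e-06) = -8.35334e-11.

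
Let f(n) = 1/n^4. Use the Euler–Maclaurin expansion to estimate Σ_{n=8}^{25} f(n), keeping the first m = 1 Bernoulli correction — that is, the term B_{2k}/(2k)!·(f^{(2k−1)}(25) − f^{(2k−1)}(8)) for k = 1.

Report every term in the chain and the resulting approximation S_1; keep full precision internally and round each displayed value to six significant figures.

S_1 ≈ 0.000763197

Integral: ∫_8^25 1/x^4 dx = 0.000629708.
½[f(8) + f(25)] = ½[0.000244141 + 2.56000e-06] = 0.000123350.
Integral + boundary = 0.000753059.
Order-1 term: 1/12 · (-4.09600e-07 − (-0.000122070)) = 1.01384e-05.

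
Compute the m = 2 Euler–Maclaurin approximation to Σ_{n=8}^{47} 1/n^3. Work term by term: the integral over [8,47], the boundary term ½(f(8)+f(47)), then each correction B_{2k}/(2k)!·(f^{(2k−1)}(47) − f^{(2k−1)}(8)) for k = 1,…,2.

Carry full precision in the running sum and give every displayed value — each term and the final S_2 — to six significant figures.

∫_8^47 1/x^3 dx evaluates to 0.00758615.
Endpoint term: (f(8) + f(47))/2 = (0.00195312 + 9.63178e-06)/2 = 0.000981378.
Running total after boundary: 0.00856753.
Order-1 term: 1/12 · (-6.14794e-07 − (-0.000732422)) = 6.09839e-05.
Running total after k=1: 0.00862852.
Order-2 term: −1/720 · (-5.56627e-09 − (-0.000228882)) = -3.17884e-07.

S_2 ≈ 0.00862820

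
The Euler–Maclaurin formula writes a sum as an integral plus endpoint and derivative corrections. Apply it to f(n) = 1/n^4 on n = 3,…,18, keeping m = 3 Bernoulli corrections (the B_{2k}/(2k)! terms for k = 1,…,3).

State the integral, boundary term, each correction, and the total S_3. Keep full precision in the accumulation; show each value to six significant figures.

S_3 ≈ 0.0197728

Integral: ∫_3^18 1/x^4 dx = 0.0122885.
Boundary: ½(f(3) + f(18)) = ½(0.0123457 + 9.52599e-06) = 0.00617760.
Running total after boundary: 0.0184661.
k=1: B_{2}/(2)! × [f^{(1)}(18) − f^{(1)}(3)] = 1/12 × (-2.11689e-06 − (-0.0164609)) = 0.00137157.
Running total after k=1: 0.0198377.
k=2: B_{4}/(4)! × [f^{(3)}(18) − f^{(3)}(3)] = −1/720 × (-1.96008e-07 − (-0.0548697)) = -7.62076e-05.
Running total after k=2: 0.0197615.
k=3: B_{6}/(6)! × [f^{(5)}(18) − f^{(5)}(3)] = 1/30240 × (-3.38779e-08 − (-0.341411)) = 1.12901e-05.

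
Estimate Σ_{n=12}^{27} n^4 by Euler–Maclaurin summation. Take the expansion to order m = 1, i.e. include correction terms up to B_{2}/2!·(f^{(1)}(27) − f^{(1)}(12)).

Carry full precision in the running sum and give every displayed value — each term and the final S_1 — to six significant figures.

The integral term ∫_12^27 x^4 dx = 2.82002e+06.
½[f(12) + f(27)] = ½[20736.0 + 531441] = 276088.
So far: 3.09610e+06.
Order-1 term: 1/12 · (78732.0 − 6912.00) = 5985.00.

S_1 ≈ 3.10209e+06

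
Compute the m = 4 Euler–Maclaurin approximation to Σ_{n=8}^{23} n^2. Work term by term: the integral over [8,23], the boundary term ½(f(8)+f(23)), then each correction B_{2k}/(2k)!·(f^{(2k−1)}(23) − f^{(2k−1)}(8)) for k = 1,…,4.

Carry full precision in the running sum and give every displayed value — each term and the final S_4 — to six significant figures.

Integral: ∫_8^23 x^2 dx = 3885.00.
Endpoint term: (f(8) + f(23))/2 = (64.0000 + 529.000)/2 = 296.500.
So far: 4181.50.
Order-1 term: 1/12 · (46.0000 − 16.0000) = 2.50000.
Running total after k=1: 4184.00.
Order-2 term: −1/720 · (0.00000 − 0.00000) = 0.00000.
Running total after k=2: 4184.00.
Order-3 term: 1/30240 · (0.00000 − 0.00000) = 0.00000.
Running total after k=3: 4184.00.
Order-4 term: −1/1209600 · (0.00000 − 0.00000) = 0.00000.

S_4 ≈ 4184.00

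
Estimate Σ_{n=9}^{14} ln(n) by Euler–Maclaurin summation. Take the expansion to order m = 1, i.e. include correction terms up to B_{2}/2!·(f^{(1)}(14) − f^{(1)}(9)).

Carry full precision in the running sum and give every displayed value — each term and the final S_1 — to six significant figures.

S_1 ≈ 14.5866

Integral: ∫_9^14 ln(x) dx = 12.1718.
½[f(9) + f(14)] = ½[2.19722 + 2.63906] = 2.41814.
Integral + boundary = 14.5899.
Correction k=1: B_{2}/2! · (f^{(1)}(14) − f^{(1)}(9)) = 1/12 · (0.0714286 − 0.111111) = -0.00330688.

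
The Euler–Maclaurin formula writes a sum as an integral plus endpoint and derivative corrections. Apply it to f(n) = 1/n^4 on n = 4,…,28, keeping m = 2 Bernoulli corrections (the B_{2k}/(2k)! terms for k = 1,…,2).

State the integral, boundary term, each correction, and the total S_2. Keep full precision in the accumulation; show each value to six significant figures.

The integral term ∫_4^28 1/x^4 dx = 0.00519315.
Endpoint term: (f(4) + f(28))/2 = (0.00390625 + 1.62693e-06)/2 = 0.00195394.
Running total after boundary: 0.00714709.
Correction k=1: B_{2}/2! · (f^{(1)}(28) − f^{(1)}(4)) = 1/12 · (-2.32418e-07 − (-0.00390625)) = 0.000325501.
After k=1: 0.00747259.
Correction k=2: B_{4}/4! · (f^{(3)}(28) − f^{(3)}(4)) = −1/720 · (-8.89355e-09 − (-0.00732422)) = -1.01725e-05.

S_2 ≈ 0.00746242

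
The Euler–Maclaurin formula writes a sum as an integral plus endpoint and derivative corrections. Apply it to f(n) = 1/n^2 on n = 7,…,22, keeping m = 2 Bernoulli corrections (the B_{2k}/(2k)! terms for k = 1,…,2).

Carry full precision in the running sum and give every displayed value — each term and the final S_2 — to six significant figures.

S_2 ≈ 0.109108

∫_7^22 1/x^2 dx evaluates to 0.0974026.
Endpoint term: (f(7) + f(22))/2 = (0.0204082 + 0.00206612)/2 = 0.0112371.
Running total after boundary: 0.108640.
Correction k=1: B_{2}/2! · (f^{(1)}(22) − f^{(1)}(7)) = 1/12 · (-0.000187829 − (-0.00583090)) = 0.000470256.
Running total after k=1: 0.109110.
Correction k=2: B_{4}/4! · (f^{(3)}(22) − f^{(3)}(7)) = −1/720 · (-4.65691e-06 − (-0.00142798)) = -1.97683e-06.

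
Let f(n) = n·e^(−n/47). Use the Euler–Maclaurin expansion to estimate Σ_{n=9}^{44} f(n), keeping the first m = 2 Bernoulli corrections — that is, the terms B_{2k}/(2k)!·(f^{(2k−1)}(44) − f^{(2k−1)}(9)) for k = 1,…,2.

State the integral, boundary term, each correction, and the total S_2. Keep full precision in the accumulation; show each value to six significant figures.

The integral term ∫_9^44 x·e^(−x/47) dx = 496.191.
Boundary: ½(f(9) + f(44)) = ½(7.43156 + 17.2536) = 12.3426.
Running total after boundary: 508.534.
Correction k=1: B_{2}/2! · (f^{(1)}(44) − f^{(1)}(9)) = 1/12 · (0.0250294 − 0.667610) = -0.0535484.
After k=1: 508.480.
Correction k=2: B_{4}/4! · (f^{(3)}(44) − f^{(3)}(9)) = −1/720 · (0.000366357 − 0.00104983) = 9.49263e-07.

S_2 ≈ 508.480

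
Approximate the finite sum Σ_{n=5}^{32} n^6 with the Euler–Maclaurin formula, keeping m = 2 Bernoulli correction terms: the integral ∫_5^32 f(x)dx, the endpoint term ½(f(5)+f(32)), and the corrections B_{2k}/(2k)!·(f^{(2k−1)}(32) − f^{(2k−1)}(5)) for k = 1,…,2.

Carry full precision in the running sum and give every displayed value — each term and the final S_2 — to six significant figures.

S_2 ≈ 5.46217e+09

The integral term ∫_5^32 x^6 dx = 4.90852e+09.
Endpoint term: (f(5) + f(32))/2 = (15625.0 + 1.07374e+09)/2 = 5.36879e+08.
Integral + boundary = 5.44540e+09.
Order-1 term: 1/12 · (2.01327e+08 − 18750.0) = 1.67757e+07.
After k=1: 5.46218e+09.
Order-2 term: −1/720 · (3.93216e+06 − 15000.0) = -5440.50.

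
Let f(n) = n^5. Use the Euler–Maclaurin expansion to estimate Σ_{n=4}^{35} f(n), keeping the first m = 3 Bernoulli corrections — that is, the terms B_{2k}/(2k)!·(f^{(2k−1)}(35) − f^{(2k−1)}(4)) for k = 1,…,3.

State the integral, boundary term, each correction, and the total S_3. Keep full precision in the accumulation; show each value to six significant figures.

The integral term ∫_4^35 x^5 dx = 3.06377e+08.
Boundary: ½(f(4) + f(35)) = ½(1024.00 + 5.25219e+07) = 2.62614e+07.
Running total after boundary: 3.32638e+08.
k=1: B_{2}/(2)! × [f^{(1)}(35) − f^{(1)}(4)] = 1/12 × (7.50312e+06 − 1280.00) = 625154.
Partial sum through k=1: 3.33264e+08.
k=2: B_{4}/(4)! × [f^{(3)}(35) − f^{(3)}(4)] = −1/720 × (73500.0 − 960.000) = -100.750.
Partial sum through k=2: 3.33263e+08.
k=3: B_{6}/(6)! × [f^{(5)}(35) − f^{(5)}(4)] = 1/30240 × (120.000 − 120.000) = 0.00000.

S_3 ≈ 3.33263e+08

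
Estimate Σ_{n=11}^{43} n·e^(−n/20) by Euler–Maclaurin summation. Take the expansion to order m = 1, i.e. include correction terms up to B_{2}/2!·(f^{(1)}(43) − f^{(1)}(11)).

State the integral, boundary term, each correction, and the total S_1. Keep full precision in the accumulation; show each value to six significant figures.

S_1 ≈ 216.584

∫_11^43 x·e^(−x/20) dx evaluates to 210.939.
Boundary: ½(f(11) + f(43)) = ½(6.34645 + 5.00882) = 5.67763.
Running total after boundary: 216.616.
k=1: B_{2}/(2)! × [f^{(1)}(43) − f^{(1)}(11)] = 1/12 × (-0.133957 − 0.259627) = -0.0327987.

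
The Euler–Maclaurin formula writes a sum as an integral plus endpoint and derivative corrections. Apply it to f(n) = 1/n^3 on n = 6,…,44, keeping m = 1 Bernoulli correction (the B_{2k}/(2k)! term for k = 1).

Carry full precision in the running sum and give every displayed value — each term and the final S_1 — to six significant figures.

Integral: ∫_6^44 1/x^3 dx = 0.0136306.
Boundary: ½(f(6) + f(44)) = ½(0.00462963 + 1.17393e-05) = 0.00232068.
So far: 0.0159513.
Order-1 term: 1/12 · (-8.00406e-07 − (-0.00231481)) = 0.000192835.

S_1 ≈ 0.0161441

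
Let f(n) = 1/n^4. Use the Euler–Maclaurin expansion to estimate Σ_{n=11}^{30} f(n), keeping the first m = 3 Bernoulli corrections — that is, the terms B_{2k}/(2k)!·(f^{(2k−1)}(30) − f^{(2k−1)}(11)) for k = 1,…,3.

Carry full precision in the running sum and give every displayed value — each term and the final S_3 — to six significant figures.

The integral term ∫_11^30 1/x^4 dx = 0.000238093.
½[f(11) + f(30)] = ½[6.83013e-05 + 1.23457e-06] = 3.47680e-05.
Integral + boundary = 0.000272861.
Correction k=1: B_{2}/2! · (f^{(1)}(30) − f^{(1)}(11)) = 1/12 · (-1.64609e-07 − (-2.48369e-05)) = 2.05602e-06.
Partial sum through k=1: 0.000274917.
Correction k=2: B_{4}/4! · (f^{(3)}(30) − f^{(3)}(11)) = −1/720 · (-5.48697e-09 − (-6.15790e-06)) = -8.54501e-09.
Partial sum through k=2: 0.000274908.
Correction k=3: B_{6}/6! · (f^{(5)}(30) − f^{(5)}(11)) = 1/30240 · (-3.41411e-10 − (-2.84994e-06)) = 9.42326e-11.

S_3 ≈ 0.000274908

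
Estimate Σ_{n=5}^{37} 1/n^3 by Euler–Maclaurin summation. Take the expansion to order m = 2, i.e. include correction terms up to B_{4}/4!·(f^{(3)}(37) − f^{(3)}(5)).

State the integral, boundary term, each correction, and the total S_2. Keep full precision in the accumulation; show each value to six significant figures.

S_2 ≈ 0.0240392

The integral term ∫_5^37 1/x^3 dx = 0.0196348.
½[f(5) + f(37)] = ½[0.00800000 + 1.97422e-05] = 0.00400987.
Integral + boundary = 0.0236446.
Correction k=1: B_{2}/2! · (f^{(1)}(37) − f^{(1)}(5)) = 1/12 · (-1.60072e-06 − (-0.00480000)) = 0.000399867.
Partial sum through k=1: 0.0240445.
Correction k=2: B_{4}/4! · (f^{(3)}(37) − f^{(3)}(5)) = −1/720 · (-2.33852e-08 − (-0.00384000)) = -5.33330e-06.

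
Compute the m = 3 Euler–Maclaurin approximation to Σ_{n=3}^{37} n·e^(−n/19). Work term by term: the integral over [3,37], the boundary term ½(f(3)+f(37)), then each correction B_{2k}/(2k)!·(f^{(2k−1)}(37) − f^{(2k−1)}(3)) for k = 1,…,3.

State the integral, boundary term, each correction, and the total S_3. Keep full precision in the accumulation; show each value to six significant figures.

S_3 ≈ 209.017

The integral term ∫_3^37 x·e^(−x/19) dx = 205.168.
Endpoint term: (f(3) + f(37))/2 = (2.56182 + 5.27801)/2 = 3.91992.
So far: 209.088.
k=1: B_{2}/(2)! × [f^{(1)}(37) − f^{(1)}(3)] = 1/12 × (-0.135141 − 0.719107) = -0.0711874.
Running total after k=1: 209.017.
k=2: B_{4}/(4)! × [f^{(3)}(37) − f^{(3)}(3)] = −1/720 × (0.000415947 − 0.00672295) = 8.75973e-06.
Running total after k=2: 209.017.
k=3: B_{6}/(6)! × [f^{(5)}(37) − f^{(5)}(3)] = 1/30240 × (3.34140e-06 − 3.17283e-05) = -9.38721e-10.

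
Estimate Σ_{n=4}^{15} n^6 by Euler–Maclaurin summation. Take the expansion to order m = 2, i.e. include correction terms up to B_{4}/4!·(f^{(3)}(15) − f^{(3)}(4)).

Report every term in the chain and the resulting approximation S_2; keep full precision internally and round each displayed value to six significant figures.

S_2 ≈ 3.04821e+07

∫_4^15 x^6 dx evaluates to 2.44061e+07.
Endpoint term: (f(4) + f(15))/2 = (4096.00 + 1.13906e+07)/2 = 5.69736e+06.
So far: 3.01035e+07.
Order-1 term: 1/12 · (4.55625e+06 − 6144.00) = 379176.
Partial sum through k=1: 3.04827e+07.
Order-2 term: −1/720 · (405000 − 7680.00) = -551.833.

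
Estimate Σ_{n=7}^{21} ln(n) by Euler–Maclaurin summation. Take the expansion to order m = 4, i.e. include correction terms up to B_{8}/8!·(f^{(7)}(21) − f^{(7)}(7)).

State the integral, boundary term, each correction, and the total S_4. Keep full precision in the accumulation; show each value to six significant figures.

S_4 ≈ 38.8009

Integral: ∫_7^21 ln(x) dx = 36.3136.
½[f(7) + f(21)] = ½[1.94591 + 3.04452] = 2.49522.
Running total after boundary: 38.8088.
Order-1 term: 1/12 · (0.0476190 − 0.142857) = -0.00793651.
Partial sum through k=1: 38.8009.
Order-2 term: −1/720 · (0.000215959 − 0.00583090) = 7.79853e-06.
Partial sum through k=2: 38.8009.
Order-3 term: 1/30240 · (5.87645e-06 − 0.00142798) = -4.70271e-08.
Partial sum through k=3: 38.8009.
Order-4 term: −1/1209600 · (3.99758e-07 − 0.000874271) = 7.22447e-10.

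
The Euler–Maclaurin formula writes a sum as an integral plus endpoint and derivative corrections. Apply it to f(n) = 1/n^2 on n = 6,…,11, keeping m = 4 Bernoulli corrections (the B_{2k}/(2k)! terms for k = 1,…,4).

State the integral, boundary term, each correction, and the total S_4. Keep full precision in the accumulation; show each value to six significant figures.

S_4 ≈ 0.0944211

Integral: ∫_6^11 1/x^2 dx = 0.0757576.
Endpoint term: (f(6) + f(11))/2 = (0.0277778 + 0.00826446)/2 = 0.0180211.
Integral + boundary = 0.0937787.
k=1: B_{2}/(2)! × [f^{(1)}(11) − f^{(1)}(6)] = 1/12 × (-0.00150263 − (-0.00925926)) = 0.000646386.
After k=1: 0.0944251.
k=2: B_{4}/(4)! × [f^{(3)}(11) − f^{(3)}(6)] = −1/720 × (-0.000149021 − (-0.00308642)) = -4.07972e-06.
After k=2: 0.0944210.
k=3: B_{6}/(6)! × [f^{(5)}(11) − f^{(5)}(6)] = 1/30240 × (-3.69474e-05 − (-0.00257202)) = 8.38316e-08.
After k=3: 0.0944211.
k=4: B_{8}/(8)! × [f^{(7)}(11) − f^{(7)}(6)] = −1/1209600 × (-1.70996e-05 − (-0.00400091)) = -3.29350e-09.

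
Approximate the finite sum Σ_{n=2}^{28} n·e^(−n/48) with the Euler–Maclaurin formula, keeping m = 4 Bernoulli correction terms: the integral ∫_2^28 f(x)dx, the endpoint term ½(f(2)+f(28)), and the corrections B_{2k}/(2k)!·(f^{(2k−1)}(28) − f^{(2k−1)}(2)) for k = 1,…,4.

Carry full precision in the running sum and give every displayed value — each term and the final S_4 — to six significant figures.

S_4 ≈ 275.057

∫_2^28 x·e^(−x/48) dx evaluates to 266.342.
Endpoint term: (f(2) + f(28))/2 = (1.91838 + 15.6250)/2 = 8.77168.
Integral + boundary = 275.114.
Correction k=1: B_{2}/2! · (f^{(1)}(28) − f^{(1)}(2)) = 1/12 · (0.232515 − 0.919223) = -0.0572257.
Running total after k=1: 275.057.
Correction k=2: B_{4}/4! · (f^{(3)}(28) − f^{(3)}(2)) = −1/720 · (0.000585323 − 0.00123160) = 8.97604e-07.
Running total after k=2: 275.057.
Correction k=3: B_{6}/6! · (f^{(5)}(28) − f^{(5)}(2)) = 1/30240 · (4.64292e-07 − 8.95932e-07) = -1.42738e-11.
Running total after k=3: 275.057.
Correction k=4: B_{8}/8! · (f^{(7)}(28) − f^{(7)}(2)) = −1/1209600 · (2.92768e-10 − 5.45710e-10) = 2.09112e-16.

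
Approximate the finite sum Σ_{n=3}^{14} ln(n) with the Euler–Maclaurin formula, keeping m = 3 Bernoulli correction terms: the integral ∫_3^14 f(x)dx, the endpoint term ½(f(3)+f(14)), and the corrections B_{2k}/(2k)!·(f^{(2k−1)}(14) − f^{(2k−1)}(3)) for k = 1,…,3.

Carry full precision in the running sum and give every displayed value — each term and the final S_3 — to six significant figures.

S_3 ≈ 24.4981

∫_3^14 ln(x) dx evaluates to 22.6510.
Boundary: ½(f(3) + f(14)) = ½(1.09861 + 2.63906) = 1.86883.
So far: 24.5198.
Correction k=1: B_{2}/2! · (f^{(1)}(14) − f^{(1)}(3)) = 1/12 · (0.0714286 − 0.333333) = -0.0218254.
Partial sum through k=1: 24.4980.
Correction k=2: B_{4}/4! · (f^{(3)}(14) − f^{(3)}(3)) = −1/720 · (0.000728863 − 0.0740741) = 0.000101868.
Partial sum through k=2: 24.4981.
Correction k=3: B_{6}/6! · (f^{(5)}(14) − f^{(5)}(3)) = 1/30240 · (4.46243e-05 − 0.0987654) = -3.26458e-06.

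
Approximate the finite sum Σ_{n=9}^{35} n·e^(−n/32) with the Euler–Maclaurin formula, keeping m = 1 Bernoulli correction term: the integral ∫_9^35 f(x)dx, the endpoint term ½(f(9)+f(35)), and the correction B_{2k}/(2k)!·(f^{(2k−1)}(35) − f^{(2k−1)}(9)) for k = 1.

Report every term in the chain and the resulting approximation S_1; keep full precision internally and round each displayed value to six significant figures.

∫_9^35 x·e^(−x/32) dx evaluates to 272.200.
Boundary: ½(f(9) + f(35)) = ½(6.79356 + 11.7235) = 9.25854.
So far: 281.458.
Order-1 term: 1/12 · (-0.0314023 − 0.542541) = -0.0478286.

S_1 ≈ 281.410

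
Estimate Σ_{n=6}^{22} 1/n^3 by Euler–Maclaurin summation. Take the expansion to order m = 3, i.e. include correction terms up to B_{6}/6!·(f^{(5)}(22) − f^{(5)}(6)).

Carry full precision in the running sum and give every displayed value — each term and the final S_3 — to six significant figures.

S_3 ≈ 0.0154077

∫_6^22 1/x^3 dx evaluates to 0.0128558.
½[f(6) + f(22)] = ½[0.00462963 + 9.39144e-05] = 0.00236177.
So far: 0.0152176.
k=1: B_{2}/(2)! × [f^{(1)}(22) − f^{(1)}(6)] = 1/12 × (-1.28065e-05 − (-0.00231481)) = 0.000191834.
After k=1: 0.0154094.
k=2: B_{4}/(4)! × [f^{(3)}(22) − f^{(3)}(6)] = −1/720 × (-5.29194e-07 − (-0.00128601)) = -1.78539e-06.
After k=2: 0.0154077.
k=3: B_{6}/(6)! × [f^{(5)}(22) − f^{(5)}(6)] = 1/30240 × (-4.59218e-08 − (-0.00150034)) = 4.96130e-08.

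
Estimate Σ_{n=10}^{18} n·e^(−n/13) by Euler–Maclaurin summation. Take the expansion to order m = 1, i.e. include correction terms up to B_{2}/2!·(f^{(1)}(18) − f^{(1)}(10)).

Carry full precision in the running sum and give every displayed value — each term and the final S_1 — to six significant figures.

S_1 ≈ 42.1818

∫_10^18 x·e^(−x/13) dx evaluates to 37.6281.
Endpoint term: (f(10) + f(18))/2 = (4.63369 + 4.50756)/2 = 4.57063.
Running total after boundary: 42.1988.
k=1: B_{2}/(2)! × [f^{(1)}(18) − f^{(1)}(10)] = 1/12 × (-0.0963154 − 0.106931) = -0.0169372.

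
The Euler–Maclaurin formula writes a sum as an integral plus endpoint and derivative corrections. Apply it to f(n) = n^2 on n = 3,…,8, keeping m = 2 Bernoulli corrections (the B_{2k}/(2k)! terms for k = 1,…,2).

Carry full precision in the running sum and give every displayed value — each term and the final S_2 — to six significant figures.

Integral: ∫_3^8 x^2 dx = 161.667.
½[f(3) + f(8)] = ½[9.00000 + 64.0000] = 36.5000.
Running total after boundary: 198.167.
Order-1 term: 1/12 · (16.0000 − 6.00000) = 0.833333.
Running total after k=1: 199.000.
Order-2 term: −1/720 · (0.00000 − 0.00000) = 0.00000.

S_2 ≈ 199.000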